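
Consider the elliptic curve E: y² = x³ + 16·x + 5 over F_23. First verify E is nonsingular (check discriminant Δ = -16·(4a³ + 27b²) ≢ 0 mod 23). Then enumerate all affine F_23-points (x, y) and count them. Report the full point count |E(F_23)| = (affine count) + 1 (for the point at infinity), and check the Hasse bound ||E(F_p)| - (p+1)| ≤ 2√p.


Affine points = {(4, 8), (4, 15), (5, 7), (5, 16), (6, 8), (6, 15), (7, 0), (8, 1), (8, 22), (9, 2), (9, 21), (12, 4), (12, 19), (13, 8), (13, 15), (14, 11), (14, 12), (15, 3), (15, 20)}; affine count = 19; |E(F_23)| = 20.

Discriminant check: Δ ∝ 4a³ + 27b² = 4·16³ + 27·5² = 4·4096 + 27·25 ≡ 16 (mod 23). Nonzero ⇒ E is nonsingular.
For each x ∈ F_23, compute rhs = x³ + 16·x + 5 mod 23, then count y ∈ F_23 with y² ≡ rhs.
  x = 0: rhs = 5, matching y values: none (0 points).
  x = 1: rhs = 22, matching y values: none (0 points).
  x = 2: rhs = 22, matching y values: none (0 points).
  x = 3: rhs = 11, matching y values: none (0 points).
  x = 4: rhs = 18, matching y values: 8, 15 (2 points).
  x = 5: rhs = 3, matching y values: 7, 16 (2 points).
  x = 6: rhs = 18, matching y values: 8, 15 (2 points).
  x = 7: rhs = 0, matching y values: 0 (1 points).
  x = 8: rhs = 1, matching y values: 1, 22 (2 points).
  x = 9: rhs = 4, matching y values: 2, 21 (2 points).
  x = 10: rhs = 15, matching y values: none (0 points).
  x = 11: rhs = 17, matching y values: none (0 points).
  x = 12: rhs = 16, matching y values: 4, 19 (2 points).
  x = 13: rhs = 18, matching y values: 8, 15 (2 points).
  x = 14: rhs = 6, matching y values: 11, 12 (2 points).
  x = 15: rhs = 9, matching y values: 3, 20 (2 points).
  x = 16: rhs = 10, matching y values: none (0 points).
  x = 17: rhs = 15, matching y values: none (0 points).
  x = 18: rhs = 7, matching y values: none (0 points).
  x = 19: rhs = 15, matching y values: none (0 points).
  x = 20: rhs = 22, matching y values: none (0 points).
  x = 21: rhs = 11, matching y values: none (0 points).
  x = 22: rhs = 11, matching y values: none (0 points).
Total affine count: 19.
Full point count |E(F_23)| = 19 + 1 = 20.
Hasse bound: |20 − (23+1)| = |-4| = 4 ≤ 2√23 ≈ 9.5917 ✓.


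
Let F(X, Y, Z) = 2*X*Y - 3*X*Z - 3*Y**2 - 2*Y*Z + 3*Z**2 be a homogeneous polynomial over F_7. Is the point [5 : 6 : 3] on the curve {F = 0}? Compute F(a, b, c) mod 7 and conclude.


F(5,6,3) ≡ 3 (mod 7); P is NOT on the curve.

Evaluate F(5, 6, 3) term-by-term (mod 7).
  2*X*Y ↦ 2·5·6·1 = 60
  -3*X*Z ↦ -3·5·1·3 = -45
  -3*Y**2 ↦ -3·1·36·1 = -108
  -2*Y*Z ↦ -2·1·6·3 = -36
  3*Z**2 ↦ 3·1·1·9 = 27
Sum: F(5, 6, 3) = (60) + (-45) + (-108) + (-36) + (27) = -102.
Reducing mod 7: -102 ≡ 3 (mod 7).
Since F(a, b, c) ≡ 3 ≠ 0 (mod 7), P does NOT lie on the curve.


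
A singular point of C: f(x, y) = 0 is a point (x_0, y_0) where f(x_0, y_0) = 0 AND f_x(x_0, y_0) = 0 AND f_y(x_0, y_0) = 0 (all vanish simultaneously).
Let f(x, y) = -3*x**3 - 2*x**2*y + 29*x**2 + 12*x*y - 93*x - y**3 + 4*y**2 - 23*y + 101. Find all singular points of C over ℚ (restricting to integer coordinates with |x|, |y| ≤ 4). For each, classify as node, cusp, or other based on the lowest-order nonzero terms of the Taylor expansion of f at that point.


Singular points: {(3, 1)}; classification: cusp.

Compute partial derivatives:
  f_x = -9*x**2 - 4*x*y + 58*x + 12*y - 93.
  f_y = -2*x**2 + 12*x - 3*y**2 + 8*y - 23.
Scan x_0 ∈ {−4, ..., 4}. For each x_0, f_y(x_0, y) is a polynomial in y; find its integer roots y ∈ {−4, ..., 4}, then test f_x and f at those candidates.
  x = -4: f_y(-4, y) = -3*y**2 + 8*y - 103; no integer root y with |y| ≤ 4.
  x = -3: f_y(-3, y) = -3*y**2 + 8*y - 77; no integer root y with |y| ≤ 4.
  x = -2: f_y(-2, y) = -3*y**2 + 8*y - 55; no integer root y with |y| ≤ 4.
  x = -1: f_y(-1, y) = -3*y**2 + 8*y - 37; no integer root y with |y| ≤ 4.
  x = 0: f_y(0, y) = -3*y**2 + 8*y - 23; no integer root y with |y| ≤ 4.
  x = 1: f_y(1, y) = -3*y**2 + 8*y - 13; no integer root y with |y| ≤ 4.
  x = 2: f_y(2, y) = -3*y**2 + 8*y - 7; no integer root y with |y| ≤ 4.
  x = 3: f_y(3, y) = -3*y**2 + 8*y - 5; vanishes at y ∈ {1}. (3, 1): f_x = 0, f = 0 — SINGULAR.
  x = 4: f_y(4, y) = -3*y**2 + 8*y - 7; no integer root y with |y| ≤ 4.
Only singular point on the grid: (3, 1).
Classify: substitute x = 3 + u, y = 1 + v and expand: f = -3*u**3 - 2*u**2*v - v**3 + v**2.
No constant or linear terms (consistent with a singular point). Quadratic part: v**2. Cubic part: -3*u**3 - 2*u**2*v - v**3.
The quadratic part v**2 is a perfect square, so there is a single (double) tangent line v = 0, i.e. y = 1. Restricting the cubic part to that line (v = 0) leaves -3*u**3 ≠ 0, so f is not divisible by v and the branch is v² ≈ 3*u**3 to lowest order — this is a cusp.
Classification: cusp.


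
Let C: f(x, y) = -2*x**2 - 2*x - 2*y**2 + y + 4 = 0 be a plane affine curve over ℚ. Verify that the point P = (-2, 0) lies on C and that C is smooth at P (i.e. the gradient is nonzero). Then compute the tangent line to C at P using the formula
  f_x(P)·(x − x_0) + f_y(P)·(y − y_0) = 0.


Tangent line at P: 6*x + y + 12 = 0.

Step 1: f(-2, 0) = 0, so P lies on C.
Step 2: partial derivatives
  f_x(x, y) = -4*x - 2, f_y(x, y) = 1 - 4*y.
  f_x(P) = 6, f_y(P) = 1 (gradient nonzero, so P is smooth).
Step 3: tangent line at P: 6·(x − -2) + 1·(y − 0) = 0.
Expanding: 6*x + y + 12 = 0.


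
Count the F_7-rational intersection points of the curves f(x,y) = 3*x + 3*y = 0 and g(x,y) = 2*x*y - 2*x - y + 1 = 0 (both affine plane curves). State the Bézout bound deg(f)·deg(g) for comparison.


Common zeros: {(4, 3), (6, 1)}; count = 2; Bézout bound = 2.

deg(f) = 1, deg(g) = 2, so Bézout bound = 2.
Scan x ∈ F_7. For each x, list the y ∈ F_7 with f(x, y) ≡ 0 and those with g(x, y) ≡ 0 (mod 7); the common zeros in that column are the intersection.
  x = 0: f ≡ 0 at y ∈ {0}; g ≡ 0 at y ∈ {1}; common: ∅.
  x = 1: f ≡ 0 at y ∈ {6}; g ≡ 0 at y ∈ {1}; common: ∅.
  x = 2: f ≡ 0 at y ∈ {5}; g ≡ 0 at y ∈ {1}; common: ∅.
  x = 3: f ≡ 0 at y ∈ {4}; g ≡ 0 at y ∈ {1}; common: ∅.
  x = 4: f ≡ 0 at y ∈ {3}; g ≡ 0 at y ∈ {0, 1, 2, 3, 4, 5, 6}; common: {3}.
  x = 5: f ≡ 0 at y ∈ {2}; g ≡ 0 at y ∈ {1}; common: ∅.
  x = 6: f ≡ 0 at y ∈ {1}; g ≡ 0 at y ∈ {1}; common: {1}.
Collecting: common zeros = {(4, 3), (6, 1)}, so the count is 2.
Comparison with the Bézout bound: 2 ≤ 2 = deg(f)·deg(g), as expected for curves with no common component (the bound is attained).


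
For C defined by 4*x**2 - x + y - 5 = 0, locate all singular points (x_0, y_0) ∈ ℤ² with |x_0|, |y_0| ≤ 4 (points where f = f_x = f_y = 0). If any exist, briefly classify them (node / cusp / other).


No singular points in the scanned grid; C is smooth there.

Compute partial derivatives:
  f_x = 8*x - 1.
  f_y = 1.
f_y = 1 is a nonzero constant, so f_y never vanishes: no point (x, y) can satisfy f = f_x = f_y = 0. In particular no (x, y) ∈ {−4, ..., 4}² is singular; the curve is smooth.


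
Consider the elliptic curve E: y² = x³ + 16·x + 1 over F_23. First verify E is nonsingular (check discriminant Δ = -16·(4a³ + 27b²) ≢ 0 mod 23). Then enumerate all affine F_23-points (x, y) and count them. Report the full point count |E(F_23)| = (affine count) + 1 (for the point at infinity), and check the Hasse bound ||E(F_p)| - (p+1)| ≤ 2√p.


Affine points = {(0, 1), (0, 22), (1, 8), (1, 15), (2, 8), (2, 15), (9, 0), (11, 6), (11, 17), (12, 9), (12, 14), (14, 5), (14, 18), (16, 11), (16, 12), (18, 7), (18, 16), (20, 8), (20, 15)}; affine count = 19; |E(F_23)| = 20.

Discriminant check: Δ ∝ 4a³ + 27b² = 4·16³ + 27·1² = 4·4096 + 27·1 ≡ 12 (mod 23). Nonzero ⇒ E is nonsingular.
For each x ∈ F_23, compute rhs = x³ + 16·x + 1 mod 23, then count y ∈ F_23 with y² ≡ rhs.
  x = 0: rhs = 1, matching y values: 1, 22 (2 points).
  x = 1: rhs = 18, matching y values: 8, 15 (2 points).
  x = 2: rhs = 18, matching y values: 8, 15 (2 points).
  x = 3: rhs = 7, matching y values: none (0 points).
  x = 4: rhs = 14, matching y values: none (0 points).
  x = 5: rhs = 22, matching y values: none (0 points).
  x = 6: rhs = 14, matching y values: none (0 points).
  x = 7: rhs = 19, matching y values: none (0 points).
  x = 8: rhs = 20, matching y values: none (0 points).
  x = 9: rhs = 0, matching y values: 0 (1 points).
  x = 10: rhs = 11, matching y values: none (0 points).
  x = 11: rhs = 13, matching y values: 6, 17 (2 points).
  x = 12: rhs = 12, matching y values: 9, 14 (2 points).
  x = 13: rhs = 14, matching y values: none (0 points).
  x = 14: rhs = 2, matching y values: 5, 18 (2 points).
  x = 15: rhs = 5, matching y values: none (0 points).
  x = 16: rhs = 6, matching y values: 11, 12 (2 points).
  x = 17: rhs = 11, matching y values: none (0 points).
  x = 18: rhs = 3, matching y values: 7, 16 (2 points).
  x = 19: rhs = 11, matching y values: none (0 points).
  x = 20: rhs = 18, matching y values: 8, 15 (2 points).
  x = 21: rhs = 7, matching y values: none (0 points).
  x = 22: rhs = 7, matching y values: none (0 points).
Total affine count: 19.
Full point count |E(F_23)| = 19 + 1 = 20.
Hasse bound: |20 − (23+1)| = |-4| = 4 ≤ 2√23 ≈ 9.5917 ✓.


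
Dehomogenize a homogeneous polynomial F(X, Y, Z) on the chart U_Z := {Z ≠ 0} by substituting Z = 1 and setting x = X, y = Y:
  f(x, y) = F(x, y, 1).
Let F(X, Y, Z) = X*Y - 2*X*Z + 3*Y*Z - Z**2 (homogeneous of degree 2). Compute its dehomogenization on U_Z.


f(x, y) = x*y - 2*x + 3*y - 1

On U_Z we set Z = 1. Each monomial c·X^i·Y^j·Z^k in F becomes c·x^i·y^j·1^k = c·x^i·y^j.
Substituting Z = 1: F(X, Y, 1) = x*y - 2*x + 3*y - 1.
Note: deg(f) ≤ deg(F) = 2; strict inequality happens when F is divisible by Z (lost terms).


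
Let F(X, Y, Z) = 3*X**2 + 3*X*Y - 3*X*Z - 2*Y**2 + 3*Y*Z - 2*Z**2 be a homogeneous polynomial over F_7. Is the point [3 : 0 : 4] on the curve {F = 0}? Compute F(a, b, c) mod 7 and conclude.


F(3,0,4) ≡ 1 (mod 7); P is NOT on the curve.

Evaluate F(3, 0, 4) term-by-term (mod 7).
  3*X**2 ↦ 3·9·1·1 = 27
  3*X*Y ↦ 3·3·0·1 = 0
  -3*X*Z ↦ -3·3·1·4 = -36
  -2*Y**2 ↦ -2·1·0·1 = 0
  3*Y*Z ↦ 3·1·0·4 = 0
  -2*Z**2 ↦ -2·1·1·16 = -32
Sum: F(3, 0, 4) = (27) + (0) + (-36) + (0) + (0) + (-32) = -41.
Reducing mod 7: -41 ≡ 1 (mod 7).
Since F(a, b, c) ≡ 1 ≠ 0 (mod 7), P does NOT lie on the curve.


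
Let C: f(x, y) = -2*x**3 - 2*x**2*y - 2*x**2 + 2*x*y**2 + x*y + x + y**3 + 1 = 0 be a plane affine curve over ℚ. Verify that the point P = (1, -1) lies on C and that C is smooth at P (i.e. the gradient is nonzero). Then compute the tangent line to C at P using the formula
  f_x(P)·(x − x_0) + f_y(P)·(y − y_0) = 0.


Tangent line at P: -4*x - 2*y + 2 = 0.

Step 1: f(1, -1) = 0, so P lies on C.
Step 2: partial derivatives
  f_x(x, y) = -6*x**2 - 4*x*y - 4*x + 2*y**2 + y + 1, f_y(x, y) = -2*x**2 + 4*x*y + x + 3*y**2.
  f_x(P) = -4, f_y(P) = -2 (gradient nonzero, so P is smooth).
Step 3: tangent line at P: -4·(x − 1) + -2·(y − -1) = 0.
Expanding: -4*x - 2*y + 2 = 0.


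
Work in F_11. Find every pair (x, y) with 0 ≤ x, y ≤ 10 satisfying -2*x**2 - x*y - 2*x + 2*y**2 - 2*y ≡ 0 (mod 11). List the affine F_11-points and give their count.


Affine F_11-points: {(0, 0), (0, 1), (4, 1), (4, 2), (5, 2), (5, 7), (7, 3), (7, 7), (8, 6), (8, 10), (10, 0), (10, 6)}; count = 12.

For each of the 121 pairs (x, y) ∈ F_11², evaluate f(x, y) mod 11. Record the zeros.
  x = 0: [0↦0, 1↦0, 2↦4, 3↦1, 4↦2, 5↦7, 6↦5, 7↦7, 8↦2, 9↦1, 10↦4]  zeros at y ∈ {0, 1}
  x = 1: [0↦7, 1↦6, 2↦9, 3↦5, 4↦5, 5↦9, 6↦6, 7↦7, 8↦1, 9↦10, 10↦1]  zeros at y ∈ ∅
  x = 2: [0↦10, 1↦8, 2↦10, 3↦5, 4↦4, 5↦7, 6↦3, 7↦3, 8↦7, 9↦4, 10↦5]  zeros at y ∈ ∅
  x = 3: [0↦9, 1↦6, 2↦7, 3↦1, 4↦10, 5↦1, 6↦7, 7↦6, 8↦9, 9↦5, 10↦5]  zeros at y ∈ ∅
  x = 4: [0↦4, 1↦0, 2↦0, 3↦4, 4↦1, 5↦2, 6↦7, 7↦5, 8↦7, 9↦2, 10↦1]  zeros at y ∈ {1, 2}
  x = 5: [0↦6, 1↦1, 2↦0, 3↦3, 4↦10, 5↦10, 6↦3, 7↦0, 8↦1, 9↦6, 10↦4]  zeros at y ∈ {2, 7}
  x = 6: [0↦4, 1↦9, 2↦7, 3↦9, 4↦4, 5↦3, 6↦6, 7↦2, 8↦2, 9↦6, 10↦3]  zeros at y ∈ ∅
  x = 7: [0↦9, 1↦2, 2↦10, 3↦0, 4↦5, 5↦3, 6↦5, 7↦0, 8↦10, 9↦2, 10↦9]  zeros at y ∈ {3, 7}
  x = 8: [0↦10, 1↦2, 2↦9, 3↦9, 4↦2, 5↦10, 6↦0, 7↦5, 8↦3, 9↦5, 10↦0]  zeros at y ∈ {6, 10}
  x = 9: [0↦7, 1↦9, 2↦4, 3↦3, 4↦6, 5↦2, 6↦2, 7↦6, 8↦3, 9↦4, 10↦9]  zeros at y ∈ ∅
  x = 10: [0↦0, 1↦1, 2↦6, 3↦4, 4↦6, 5↦1, 6↦0, 7↦3, 8↦10, 9↦10, 10↦3]  zeros at y ∈ {0, 6}
Collecting zeros: affine points = {(0, 0), (0, 1), (4, 1), (4, 2), (5, 2), (5, 7), (7, 3), (7, 7), (8, 6), (8, 10), (10, 0), (10, 6)}.
Total count |C(F_11)_aff| = 12.


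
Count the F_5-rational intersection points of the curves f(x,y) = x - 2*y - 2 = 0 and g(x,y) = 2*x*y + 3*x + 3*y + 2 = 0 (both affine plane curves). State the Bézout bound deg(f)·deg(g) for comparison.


Common zeros: {(1, 2), (4, 1)}; count = 2; Bézout bound = 2.

deg(f) = 1, deg(g) = 2, so Bézout bound = 2.
Scan x ∈ F_5. For each x, list the y ∈ F_5 with f(x, y) ≡ 0 and those with g(x, y) ≡ 0 (mod 5); the common zeros in that column are the intersection.
  x = 0: f ≡ 0 at y ∈ {4}; g ≡ 0 at y ∈ {1}; common: ∅.
  x = 1: f ≡ 0 at y ∈ {2}; g ≡ 0 at y ∈ {0, 1, 2, 3, 4}; common: {2}.
  x = 2: f ≡ 0 at y ∈ {0}; g ≡ 0 at y ∈ {1}; common: ∅.
  x = 3: f ≡ 0 at y ∈ {3}; g ≡ 0 at y ∈ {1}; common: ∅.
  x = 4: f ≡ 0 at y ∈ {1}; g ≡ 0 at y ∈ {1}; common: {1}.
Collecting: common zeros = {(1, 2), (4, 1)}, so the count is 2.
Comparison with the Bézout bound: 2 ≤ 2 = deg(f)·deg(g), as expected for curves with no common component (the bound is attained).


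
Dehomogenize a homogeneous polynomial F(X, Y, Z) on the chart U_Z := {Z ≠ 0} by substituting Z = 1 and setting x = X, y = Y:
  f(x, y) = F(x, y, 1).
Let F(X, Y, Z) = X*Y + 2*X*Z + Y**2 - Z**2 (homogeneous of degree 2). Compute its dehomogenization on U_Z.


f(x, y) = x*y + 2*x + y**2 - 1

On U_Z we set Z = 1. Each monomial c·X^i·Y^j·Z^k in F becomes c·x^i·y^j·1^k = c·x^i·y^j.
Substituting Z = 1: F(X, Y, 1) = x*y + 2*x + y**2 - 1.
Note: deg(f) ≤ deg(F) = 2; strict inequality happens when F is divisible by Z (lost terms).


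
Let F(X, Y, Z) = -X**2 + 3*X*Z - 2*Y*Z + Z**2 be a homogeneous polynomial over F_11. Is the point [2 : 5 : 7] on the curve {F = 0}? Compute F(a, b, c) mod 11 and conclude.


F(2,5,7) ≡ 6 (mod 11); P is NOT on the curve.

Evaluate F(2, 5, 7) term-by-term (mod 11).
  -X**2 ↦ -1·4·1·1 = -4
  3*X*Z ↦ 3·2·1·7 = 42
  -2*Y*Z ↦ -2·1·5·7 = -70
  Z**2 ↦ 1·1·1·49 = 49
Sum: F(2, 5, 7) = (-4) + (42) + (-70) + (49) = 17.
Reducing mod 11: 17 ≡ 6 (mod 11).
Since F(a, b, c) ≡ 6 ≠ 0 (mod 11), P does NOT lie on the curve.


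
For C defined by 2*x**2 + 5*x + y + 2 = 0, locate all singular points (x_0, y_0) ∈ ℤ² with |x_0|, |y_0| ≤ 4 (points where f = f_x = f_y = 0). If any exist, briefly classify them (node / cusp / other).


No singular points in the scanned grid; C is smooth there.

Compute partial derivatives:
  f_x = 4*x + 5.
  f_y = 1.
f_y = 1 is a nonzero constant, so f_y never vanishes: no point (x, y) can satisfy f = f_x = f_y = 0. In particular no (x, y) ∈ {−4, ..., 4}² is singular; the curve is smooth.


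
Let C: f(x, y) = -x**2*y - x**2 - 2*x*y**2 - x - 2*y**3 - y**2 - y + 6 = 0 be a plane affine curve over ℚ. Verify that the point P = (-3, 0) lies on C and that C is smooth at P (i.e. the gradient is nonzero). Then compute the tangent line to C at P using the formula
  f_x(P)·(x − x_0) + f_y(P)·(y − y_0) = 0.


Tangent line at P: 5*x - 10*y + 15 = 0.

Step 1: f(-3, 0) = 0, so P lies on C.
Step 2: partial derivatives
  f_x(x, y) = -2*x*y - 2*x - 2*y**2 - 1, f_y(x, y) = -x**2 - 4*x*y - 6*y**2 - 2*y - 1.
  f_x(P) = 5, f_y(P) = -10 (gradient nonzero, so P is smooth).
Step 3: tangent line at P: 5·(x − -3) + -10·(y − 0) = 0.
Expanding: 5*x - 10*y + 15 = 0.


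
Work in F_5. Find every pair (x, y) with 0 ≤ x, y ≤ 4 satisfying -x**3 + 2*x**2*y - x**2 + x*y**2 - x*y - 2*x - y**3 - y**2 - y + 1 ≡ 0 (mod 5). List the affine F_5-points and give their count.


Affine F_5-points: {(1, 3), (2, 0), (2, 1), (4, 4)}; count = 4.

For each of the 25 pairs (x, y) ∈ F_5², evaluate f(x, y) mod 5. Record the zeros.
  x = 0: [0↦1, 1↦3, 2↦2, 3↦2, 4↦2]  zeros at y ∈ ∅
  x = 1: [0↦2, 1↦1, 2↦4, 3↦0, 4↦3]  zeros at y ∈ {3}
  x = 2: [0↦0, 1↦0, 2↦1, 3↦2, 4↦2]  zeros at y ∈ {0, 1}
  x = 3: [0↦4, 1↦4, 2↦2, 3↦2, 4↦3]  zeros at y ∈ ∅
  x = 4: [0↦3, 1↦2, 2↦1, 3↦4, 4↦0]  zeros at y ∈ {4}
Collecting zeros: affine points = {(1, 3), (2, 0), (2, 1), (4, 4)}.
Total count |C(F_5)_aff| = 4.


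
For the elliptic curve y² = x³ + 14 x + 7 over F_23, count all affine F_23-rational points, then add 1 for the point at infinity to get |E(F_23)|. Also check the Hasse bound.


Affine points = {(4, 9), (4, 14), (5, 8), (5, 15), (6, 10), (6, 13), (14, 7), (14, 16), (15, 2), (15, 21), (16, 7), (16, 16), (17, 11), (17, 12), (19, 5), (19, 18)}; affine count = 16; |E(F_23)| = 17.

Discriminant check: Δ ∝ 4a³ + 27b² = 4·14³ + 27·7² = 4·2744 + 27·49 ≡ 17 (mod 23). Nonzero ⇒ E is nonsingular.
For each x ∈ F_23, compute rhs = x³ + 14·x + 7 mod 23, then count y ∈ F_23 with y² ≡ rhs.
  x = 0: rhs = 7, matching y values: none (0 points).
  x = 1: rhs = 22, matching y values: none (0 points).
  x = 2: rhs = 20, matching y values: none (0 points).
  x = 3: rhs = 7, matching y values: none (0 points).
  x = 4: rhs = 12, matching y values: 9, 14 (2 points).
  x = 5: rhs = 18, matching y values: 8, 15 (2 points).
  x = 6: rhs = 8, matching y values: 10, 13 (2 points).
  x = 7: rhs = 11, matching y values: none (0 points).
  x = 8: rhs = 10, matching y values: none (0 points).
  x = 9: rhs = 11, matching y values: none (0 points).
  x = 10: rhs = 20, matching y values: none (0 points).
  x = 11: rhs = 20, matching y values: none (0 points).
  x = 12: rhs = 17, matching y values: none (0 points).
  x = 13: rhs = 17, matching y values: none (0 points).
  x = 14: rhs = 3, matching y values: 7, 16 (2 points).
  x = 15: rhs = 4, matching y values: 2, 21 (2 points).
  x = 16: rhs = 3, matching y values: 7, 16 (2 points).
  x = 17: rhs = 6, matching y values: 11, 12 (2 points).
  x = 18: rhs = 19, matching y values: none (0 points).
  x = 19: rhs = 2, matching y values: 5, 18 (2 points).
  x = 20: rhs = 7, matching y values: none (0 points).
  x = 21: rhs = 17, matching y values: none (0 points).
  x = 22: rhs = 15, matching y values: none (0 points).
Total affine count: 16.
Full point count |E(F_23)| = 16 + 1 = 17.
Hasse bound: |17 − (23+1)| = |-7| = 7 ≤ 2√23 ≈ 9.5917 ✓.


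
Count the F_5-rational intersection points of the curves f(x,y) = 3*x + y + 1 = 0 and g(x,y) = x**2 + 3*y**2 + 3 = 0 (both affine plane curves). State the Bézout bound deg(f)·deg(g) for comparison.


Common zeros: ∅; count = 0; Bézout bound = 2.

deg(f) = 1, deg(g) = 2, so Bézout bound = 2.
Scan x ∈ F_5. For each x, list the y ∈ F_5 with f(x, y) ≡ 0 and those with g(x, y) ≡ 0 (mod 5); the common zeros in that column are the intersection.
  x = 0: f ≡ 0 at y ∈ {4}; g ≡ 0 at y ∈ {2, 3}; common: ∅.
  x = 1: f ≡ 0 at y ∈ {1}; g ≡ 0 at y ∈ ∅; common: ∅.
  x = 2: f ≡ 0 at y ∈ {3}; g ≡ 0 at y ∈ {1, 4}; common: ∅.
  x = 3: f ≡ 0 at y ∈ {0}; g ≡ 0 at y ∈ {1, 4}; common: ∅.
  x = 4: f ≡ 0 at y ∈ {2}; g ≡ 0 at y ∈ ∅; common: ∅.
Collecting: common zeros = ∅, so the count is 0.
Comparison with the Bézout bound: 0 ≤ 2 = deg(f)·deg(g), as expected for curves with no common component (the affine F_5-count falls short of the bound because intersections may lie at infinity, over extension fields, or carry multiplicity).


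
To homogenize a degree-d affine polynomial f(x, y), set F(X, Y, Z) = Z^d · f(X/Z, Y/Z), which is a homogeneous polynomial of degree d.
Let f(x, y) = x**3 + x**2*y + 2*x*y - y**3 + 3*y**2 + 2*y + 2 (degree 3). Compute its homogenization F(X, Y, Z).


F(X, Y, Z) = X**3 + X**2*Y + 2*X*Y*Z - Y**3 + 3*Y**2*Z + 2*Y*Z**2 + 2*Z**3

deg(f) = 3.
Substitute x = X/Z, y = Y/Z into f, then multiply by Z^3.
  monomial 1·x^3·y^0 ↦ 1·X^3·Y^0·Z^0.
  monomial 1·x^2·y^1 ↦ 1·X^2·Y^1·Z^0.
  monomial 2·x^1·y^1 ↦ 2·X^1·Y^1·Z^1.
  monomial -1·x^0·y^3 ↦ -1·X^0·Y^3·Z^0.
  monomial 3·x^0·y^2 ↦ 3·X^0·Y^2·Z^1.
  monomial 2·x^0·y^1 ↦ 2·X^0·Y^1·Z^2.
  monomial 2·x^0·y^0 ↦ 2·X^0·Y^0·Z^3.
Collecting: F(X, Y, Z) = X**3 + X**2*Y + 2*X*Y*Z - Y**3 + 3*Y**2*Z + 2*Y*Z**2 + 2*Z**3.


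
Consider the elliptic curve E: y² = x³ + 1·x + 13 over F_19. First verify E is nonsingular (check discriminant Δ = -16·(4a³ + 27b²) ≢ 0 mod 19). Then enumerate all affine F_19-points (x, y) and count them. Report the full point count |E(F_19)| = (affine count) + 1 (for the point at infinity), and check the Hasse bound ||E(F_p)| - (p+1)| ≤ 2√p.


Affine points = {(2, 2), (2, 17), (3, 9), (3, 10), (4, 9), (4, 10), (6, 8), (6, 11), (8, 1), (8, 18), (10, 4), (10, 15), (11, 5), (11, 14), (12, 9), (12, 10), (13, 0), (14, 4), (14, 15), (18, 7), (18, 12)}; affine count = 21; |E(F_19)| = 22.

Discriminant check: Δ ∝ 4a³ + 27b² = 4·1³ + 27·13² = 4·1 + 27·169 ≡ 7 (mod 19). Nonzero ⇒ E is nonsingular.
For each x ∈ F_19, compute rhs = x³ + 1·x + 13 mod 19, then count y ∈ F_19 with y² ≡ rhs.
  x = 0: rhs = 13, matching y values: none (0 points).
  x = 1: rhs = 15, matching y values: none (0 points).
  x = 2: rhs = 4, matching y values: 2, 17 (2 points).
  x = 3: rhs = 5, matching y values: 9, 10 (2 points).
  x = 4: rhs = 5, matching y values: 9, 10 (2 points).
  x = 5: rhs = 10, matching y values: none (0 points).
  x = 6: rhs = 7, matching y values: 8, 11 (2 points).
  x = 7: rhs = 2, matching y values: none (0 points).
  x = 8: rhs = 1, matching y values: 1, 18 (2 points).
  x = 9: rhs = 10, matching y values: none (0 points).
  x = 10: rhs = 16, matching y values: 4, 15 (2 points).
  x = 11: rhs = 6, matching y values: 5, 14 (2 points).
  x = 12: rhs = 5, matching y values: 9, 10 (2 points).
  x = 13: rhs = 0, matching y values: 0 (1 points).
  x = 14: rhs = 16, matching y values: 4, 15 (2 points).
  x = 15: rhs = 2, matching y values: none (0 points).
  x = 16: rhs = 2, matching y values: none (0 points).
  x = 17: rhs = 3, matching y values: none (0 points).
  x = 18: rhs = 11, matching y values: 7, 12 (2 points).
Total affine count: 21.
Full point count |E(F_19)| = 21 + 1 = 22.
Hasse bound: |22 − (19+1)| = |2| = 2 ≤ 2√19 ≈ 8.7178 ✓.


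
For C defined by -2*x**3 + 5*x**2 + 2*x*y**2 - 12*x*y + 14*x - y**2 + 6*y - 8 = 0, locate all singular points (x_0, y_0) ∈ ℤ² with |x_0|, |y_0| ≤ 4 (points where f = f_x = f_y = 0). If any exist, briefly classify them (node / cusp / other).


Singular points: {(1, 3)}; classification: node.

Compute partial derivatives:
  f_x = -6*x**2 + 10*x + 2*y**2 - 12*y + 14.
  f_y = 4*x*y - 12*x - 2*y + 6.
Scan x_0 ∈ {−4, ..., 4}. For each x_0, f_y(x_0, y) is a polynomial in y; find its integer roots y ∈ {−4, ..., 4}, then test f_x and f at those candidates.
  x = -4: f_y(-4, y) = 54 - 18*y; vanishes at y ∈ {3}. (-4, 3): f_x = -140 ≠ 0.
  x = -3: f_y(-3, y) = 42 - 14*y; vanishes at y ∈ {3}. (-3, 3): f_x = -88 ≠ 0.
  x = -2: f_y(-2, y) = 30 - 10*y; vanishes at y ∈ {3}. (-2, 3): f_x = -48 ≠ 0.
  x = -1: f_y(-1, y) = 18 - 6*y; vanishes at y ∈ {3}. (-1, 3): f_x = -20 ≠ 0.
  x = 0: f_y(0, y) = 6 - 2*y; vanishes at y ∈ {3}. (0, 3): f_x = -4 ≠ 0.
  x = 1: f_y(1, y) = 2*y - 6; vanishes at y ∈ {3}. (1, 3): f_x = 0, f = 0 — SINGULAR.
  x = 2: f_y(2, y) = 6*y - 18; vanishes at y ∈ {3}. (2, 3): f_x = -8 ≠ 0.
  x = 3: f_y(3, y) = 10*y - 30; vanishes at y ∈ {3}. (3, 3): f_x = -28 ≠ 0.
  x = 4: f_y(4, y) = 14*y - 42; vanishes at y ∈ {3}. (4, 3): f_x = -60 ≠ 0.
Only singular point on the grid: (1, 3).
Classify: substitute x = 1 + u, y = 3 + v and expand: f = -2*u**3 - u**2 + 2*u*v**2 + v**2.
No constant or linear terms (consistent with a singular point). Quadratic part: -u**2 + v**2. Cubic part: -2*u**3 + 2*u*v**2.
The quadratic part v**2 - u**2 = (v − u)(v + u) splits into two distinct linear factors, so there are two distinct tangent lines y − 3 = ±(x − 1) — this is a node (ordinary double point).
Classification: node.


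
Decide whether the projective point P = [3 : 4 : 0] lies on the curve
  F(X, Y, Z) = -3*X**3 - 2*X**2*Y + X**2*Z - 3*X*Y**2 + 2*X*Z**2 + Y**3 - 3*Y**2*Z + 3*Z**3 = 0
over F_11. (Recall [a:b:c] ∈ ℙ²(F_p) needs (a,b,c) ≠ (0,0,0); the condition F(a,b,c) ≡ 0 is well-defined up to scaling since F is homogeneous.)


F(3,4,0) ≡ 9 (mod 11); P is NOT on the curve.

Evaluate F(3, 4, 0) term-by-term (mod 11).
  -3*X**3 ↦ -3·27·1·1 = -81
  -2*X**2*Y ↦ -2·9·4·1 = -72
  X**2*Z ↦ 1·9·1·0 = 0
  -3*X*Y**2 ↦ -3·3·16·1 = -144
  2*X*Z**2 ↦ 2·3·1·0 = 0
  Y**3 ↦ 1·1·64·1 = 64
  -3*Y**2*Z ↦ -3·1·16·0 = 0
  3*Z**3 ↦ 3·1·1·0 = 0
Sum: F(3, 4, 0) = (-81) + (-72) + (0) + (-144) + (0) + (64) + (0) + (0) = -233.
Reducing mod 11: -233 ≡ 9 (mod 11).
Since F(a, b, c) ≡ 9 ≠ 0 (mod 11), P does NOT lie on the curve.


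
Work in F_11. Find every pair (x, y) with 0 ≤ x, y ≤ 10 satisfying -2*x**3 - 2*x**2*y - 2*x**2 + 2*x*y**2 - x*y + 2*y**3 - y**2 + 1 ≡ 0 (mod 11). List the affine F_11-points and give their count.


Affine F_11-points: {(0, 7), (1, 2), (3, 2), (4, 2), (5, 5), (6, 6), (6, 7), (6, 9), (8, 7), (9, 1), (9, 3), (9, 4), (10, 4), (10, 6), (10, 8)}; count = 15.

For each of the 121 pairs (x, y) ∈ F_11², evaluate f(x, y) mod 11. Record the zeros.
  x = 0: [0↦1, 1↦2, 2↦2, 3↦2, 4↦3, 5↦6, 6↦1, 7↦0, 8↦4, 9↦3, 10↦9]  zeros at y ∈ {7}
  x = 1: [0↦8, 1↦8, 2↦0, 3↦7, 4↦8, 5↦4, 6↦7, 7↦7, 8↦5, 9↦2, 10↦10]  zeros at y ∈ {2}
  x = 2: [0↦10, 1↦5, 2↦7, 3↦6, 4↦3, 5↦10, 6↦6, 7↦3, 8↦2, 9↦4, 10↦10]  zeros at y ∈ ∅
  x = 3: [0↦6, 1↦3, 2↦0, 3↦9, 4↦9, 5↦1, 6↦8, 7↦9, 8↦5, 9↦8, 10↦8]  zeros at y ∈ {2}
  x = 4: [0↦6, 1↦1, 2↦0, 3↦4, 4↦3, 5↦9, 6↦1, 7↦2, 8↦2, 9↦2, 10↦3]  zeros at y ∈ {2}
  x = 5: [0↦9, 1↦9, 2↦6, 3↦1, 4↦6, 5↦0, 6↦6, 7↦3, 8↦3, 9↦7, 10↦5]  zeros at y ∈ {5}
  x = 6: [0↦3, 1↦4, 2↦6, 3↦10, 4↦6, 5↦6, 6↦0, 7↦0, 8↦7, 9↦0, 10↦2]  zeros at y ∈ {6, 7, 9}
  x = 7: [0↦9, 1↦7, 2↦10, 3↦8, 4↦2, 5↦4, 6↦4, 7↦3, 8↦2, 9↦2, 10↦4]  zeros at y ∈ ∅
  x = 8: [0↦4, 1↦6, 2↦6, 3↦5, 4↦4, 5↦4, 6↦6, 7↦0, 8↦9, 9↦1, 10↦10]  zeros at y ∈ {7}
  x = 9: [0↦9, 1↦0, 2↦4, 3↦0, 4↦0, 5↦5, 6↦5, 7↦1, 8↦5, 9↦7, 10↦8]  zeros at y ∈ {1, 3, 4}
  x = 10: [0↦1, 1↦10, 2↦3, 3↦3, 4↦0, 5↦6, 6↦0, 7↦5, 8↦0, 9↦8, 10↦8]  zeros at y ∈ {4, 6, 8}
Collecting zeros: affine points = {(0, 7), (1, 2), (3, 2), (4, 2), (5, 5), (6, 6), (6, 7), (6, 9), (8, 7), (9, 1), (9, 3), (9, 4), (10, 4), (10, 6), (10, 8)}.
Total count |C(F_11)_aff| = 15.


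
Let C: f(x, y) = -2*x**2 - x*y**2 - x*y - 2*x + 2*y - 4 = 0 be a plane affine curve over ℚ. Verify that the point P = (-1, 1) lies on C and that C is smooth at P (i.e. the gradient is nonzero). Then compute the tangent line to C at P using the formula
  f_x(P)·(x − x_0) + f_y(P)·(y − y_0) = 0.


Tangent line at P: 5*y - 5 = 0.

Step 1: f(-1, 1) = 0, so P lies on C.
Step 2: partial derivatives
  f_x(x, y) = -4*x - y**2 - y - 2, f_y(x, y) = -2*x*y - x + 2.
  f_x(P) = 0, f_y(P) = 5 (gradient nonzero, so P is smooth).
Step 3: tangent line at P: 0·(x − -1) + 5·(y − 1) = 0.
Expanding: 5*y - 5 = 0.


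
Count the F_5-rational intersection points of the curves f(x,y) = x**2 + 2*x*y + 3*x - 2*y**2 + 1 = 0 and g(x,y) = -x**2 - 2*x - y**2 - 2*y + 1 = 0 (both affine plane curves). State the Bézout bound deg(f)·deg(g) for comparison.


Common zeros: {(1, 1)}; count = 1; Bézout bound = 4.

deg(f) = 2, deg(g) = 2, so Bézout bound = 4.
Scan x ∈ F_5. For each x, list the y ∈ F_5 with f(x, y) ≡ 0 and those with g(x, y) ≡ 0 (mod 5); the common zeros in that column are the intersection.
  x = 0: f ≡ 0 at y ∈ ∅; g ≡ 0 at y ∈ ∅; common: ∅.
  x = 1: f ≡ 0 at y ∈ {0, 1}; g ≡ 0 at y ∈ {1, 2}; common: {1}.
  x = 2: f ≡ 0 at y ∈ {3, 4}; g ≡ 0 at y ∈ {1, 2}; common: ∅.
  x = 3: f ≡ 0 at y ∈ ∅; g ≡ 0 at y ∈ ∅; common: ∅.
  x = 4: f ≡ 0 at y ∈ {1, 3}; g ≡ 0 at y ∈ ∅; common: ∅.
Collecting: common zeros = {(1, 1)}, so the count is 1.
Comparison with the Bézout bound: 1 ≤ 4 = deg(f)·deg(g), as expected for curves with no common component (the affine F_5-count falls short of the bound because intersections may lie at infinity, over extension fields, or carry multiplicity).


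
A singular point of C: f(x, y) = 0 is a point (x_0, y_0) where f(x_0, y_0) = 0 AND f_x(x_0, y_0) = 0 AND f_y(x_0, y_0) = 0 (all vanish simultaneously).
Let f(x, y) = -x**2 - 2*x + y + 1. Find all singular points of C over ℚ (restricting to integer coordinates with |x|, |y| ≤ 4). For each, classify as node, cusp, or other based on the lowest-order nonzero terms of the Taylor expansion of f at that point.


No singular points in the scanned grid; C is smooth there.

Compute partial derivatives:
  f_x = -2*x - 2.
  f_y = 1.
f_y = 1 is a nonzero constant, so f_y never vanishes: no point (x, y) can satisfy f = f_x = f_y = 0. In particular no (x, y) ∈ {−4, ..., 4}² is singular; the curve is smooth.


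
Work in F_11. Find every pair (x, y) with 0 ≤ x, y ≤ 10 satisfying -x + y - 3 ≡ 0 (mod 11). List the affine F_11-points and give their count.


Affine F_11-points: {(0, 3), (1, 4), (2, 5), (3, 6), (4, 7), (5, 8), (6, 9), (7, 10), (8, 0), (9, 1), (10, 2)}; count = 11.

For each of the 121 pairs (x, y) ∈ F_11², evaluate f(x, y) mod 11. Record the zeros.
  x = 0: [0↦8, 1↦9, 2↦10, 3↦0, 4↦1, 5↦2, 6↦3, 7↦4, 8↦5, 9↦6, 10↦7]  zeros at y ∈ {3}
  x = 1: [0↦7, 1↦8, 2↦9, 3↦10, 4↦0, 5↦1, 6↦2, 7↦3, 8↦4, 9↦5, 10↦6]  zeros at y ∈ {4}
  x = 2: [0↦6, 1↦7, 2↦8, 3↦9, 4↦10, 5↦0, 6↦1, 7↦2, 8↦3, 9↦4, 10↦5]  zeros at y ∈ {5}
  x = 3: [0↦5, 1↦6, 2↦7, 3↦8, 4↦9, 5↦10, 6↦0, 7↦1, 8↦2, 9↦3, 10↦4]  zeros at y ∈ {6}
  x = 4: [0↦4, 1↦5, 2↦6, 3↦7, 4↦8, 5↦9, 6↦10, 7↦0, 8↦1, 9↦2, 10↦3]  zeros at y ∈ {7}
  x = 5: [0↦3, 1↦4, 2↦5, 3↦6, 4↦7, 5↦8, 6↦9, 7↦10, 8↦0, 9↦1, 10↦2]  zeros at y ∈ {8}
  x = 6: [0↦2, 1↦3, 2↦4, 3↦5, 4↦6, 5↦7, 6↦8, 7↦9, 8↦10, 9↦0, 10↦1]  zeros at y ∈ {9}
  x = 7: [0↦1, 1↦2, 2↦3, 3↦4, 4↦5, 5↦6, 6↦7, 7↦8, 8↦9, 9↦10, 10↦0]  zeros at y ∈ {10}
  x = 8: [0↦0, 1↦1, 2↦2, 3↦3, 4↦4, 5↦5, 6↦6, 7↦7, 8↦8, 9↦9, 10↦10]  zeros at y ∈ {0}
  x = 9: [0↦10, 1↦0, 2↦1, 3↦2, 4↦3, 5↦4, 6↦5, 7↦6, 8↦7, 9↦8, 10↦9]  zeros at y ∈ {1}
  x = 10: [0↦9, 1↦10, 2↦0, 3↦1, 4↦2, 5↦3, 6↦4, 7↦5, 8↦6, 9↦7, 10↦8]  zeros at y ∈ {2}
Collecting zeros: affine points = {(0, 3), (1, 4), (2, 5), (3, 6), (4, 7), (5, 8), (6, 9), (7, 10), (8, 0), (9, 1), (10, 2)}.
Total count |C(F_11)_aff| = 11.


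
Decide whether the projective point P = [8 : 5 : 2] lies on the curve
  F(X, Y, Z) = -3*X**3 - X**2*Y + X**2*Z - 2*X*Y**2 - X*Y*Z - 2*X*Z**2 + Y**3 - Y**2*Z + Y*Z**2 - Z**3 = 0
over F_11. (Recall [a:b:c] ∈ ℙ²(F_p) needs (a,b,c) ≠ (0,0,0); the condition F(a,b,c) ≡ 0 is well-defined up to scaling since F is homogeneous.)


F(8,5,2) ≡ 4 (mod 11); P is NOT on the curve.

Evaluate F(8, 5, 2) term-by-term (mod 11).
  -3*X**3 ↦ -3·512·1·1 = -1536
  -X**2*Y ↦ -1·64·5·1 = -320
  X**2*Z ↦ 1·64·1·2 = 128
  -2*X*Y**2 ↦ -2·8·25·1 = -400
  -X*Y*Z ↦ -1·8·5·2 = -80
  -2*X*Z**2 ↦ -2·8·1·4 = -64
  Y**3 ↦ 1·1·125·1 = 125
  -Y**2*Z ↦ -1·1·25·2 = -50
  Y*Z**2 ↦ 1·1·5·4 = 20
  -Z**3 ↦ -1·1·1·8 = -8
Sum: F(8, 5, 2) = (-1536) + (-320) + (128) + (-400) + (-80) + (-64) + (125) + (-50) + (20) + (-8) = -2185.
Reducing mod 11: -2185 ≡ 4 (mod 11).
Since F(a, b, c) ≡ 4 ≠ 0 (mod 11), P does NOT lie on the curve.


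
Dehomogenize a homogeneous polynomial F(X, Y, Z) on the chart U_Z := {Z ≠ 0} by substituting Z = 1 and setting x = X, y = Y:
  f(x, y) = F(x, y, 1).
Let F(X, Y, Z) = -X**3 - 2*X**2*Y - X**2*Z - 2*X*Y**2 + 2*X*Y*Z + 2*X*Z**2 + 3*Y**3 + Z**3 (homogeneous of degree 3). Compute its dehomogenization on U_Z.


f(x, y) = -x**3 - 2*x**2*y - x**2 - 2*x*y**2 + 2*x*y + 2*x + 3*y**3 + 1

On U_Z we set Z = 1. Each monomial c·X^i·Y^j·Z^k in F becomes c·x^i·y^j·1^k = c·x^i·y^j.
Substituting Z = 1: F(X, Y, 1) = -x**3 - 2*x**2*y - x**2 - 2*x*y**2 + 2*x*y + 2*x + 3*y**3 + 1.
Note: deg(f) ≤ deg(F) = 3; strict inequality happens when F is divisible by Z (lost terms).


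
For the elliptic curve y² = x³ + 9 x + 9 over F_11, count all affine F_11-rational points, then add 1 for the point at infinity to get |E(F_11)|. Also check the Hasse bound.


Affine points = {(0, 3), (0, 8), (5, 5), (5, 6), (6, 2), (6, 9), (9, 4), (9, 7)}; affine count = 8; |E(F_11)| = 9.

Discriminant check: Δ ∝ 4a³ + 27b² = 4·9³ + 27·9² = 4·729 + 27·81 ≡ 10 (mod 11). Nonzero ⇒ E is nonsingular.
For each x ∈ F_11, compute rhs = x³ + 9·x + 9 mod 11, then count y ∈ F_11 with y² ≡ rhs.
  x = 0: rhs = 9, matching y values: 3, 8 (2 points).
  x = 1: rhs = 8, matching y values: none (0 points).
  x = 2: rhs = 2, matching y values: none (0 points).
  x = 3: rhs = 8, matching y values: none (0 points).
  x = 4: rhs = 10, matching y values: none (0 points).
  x = 5: rhs = 3, matching y values: 5, 6 (2 points).
  x = 6: rhs = 4, matching y values: 2, 9 (2 points).
  x = 7: rhs = 8, matching y values: none (0 points).
  x = 8: rhs = 10, matching y values: none (0 points).
  x = 9: rhs = 5, matching y values: 4, 7 (2 points).
  x = 10: rhs = 10, matching y values: none (0 points).
Total affine count: 8.
Full point count |E(F_11)| = 8 + 1 = 9.
Hasse bound: |9 − (11+1)| = |-3| = 3 ≤ 2√11 ≈ 6.6332 ✓.


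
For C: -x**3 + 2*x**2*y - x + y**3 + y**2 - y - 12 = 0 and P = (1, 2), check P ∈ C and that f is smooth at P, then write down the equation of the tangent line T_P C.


Tangent line at P: 4*x + 17*y - 38 = 0.

Step 1: f(1, 2) = 0, so P lies on C.
Step 2: partial derivatives
  f_x(x, y) = -3*x**2 + 4*x*y - 1, f_y(x, y) = 2*x**2 + 3*y**2 + 2*y - 1.
  f_x(P) = 4, f_y(P) = 17 (gradient nonzero, so P is smooth).
Step 3: tangent line at P: 4·(x − 1) + 17·(y − 2) = 0.
Expanding: 4*x + 17*y - 38 = 0.


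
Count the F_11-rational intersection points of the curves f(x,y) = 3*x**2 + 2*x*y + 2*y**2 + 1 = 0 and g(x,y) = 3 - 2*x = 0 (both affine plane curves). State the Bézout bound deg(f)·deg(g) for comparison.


Common zeros: ∅; count = 0; Bézout bound = 2.

deg(f) = 2, deg(g) = 1, so Bézout bound = 2.
Scan x ∈ F_11. For each x, list the y ∈ F_11 with f(x, y) ≡ 0 and those with g(x, y) ≡ 0 (mod 11); the common zeros in that column are the intersection.
  x = 0: f ≡ 0 at y ∈ {4, 7}; g ≡ 0 at y ∈ ∅; common: ∅.
  x = 1: f ≡ 0 at y ∈ {4, 6}; g ≡ 0 at y ∈ ∅; common: ∅.
  x = 2: f ≡ 0 at y ∈ {10}; g ≡ 0 at y ∈ ∅; common: ∅.
  x = 3: f ≡ 0 at y ∈ ∅; g ≡ 0 at y ∈ ∅; common: ∅.
  x = 4: f ≡ 0 at y ∈ ∅; g ≡ 0 at y ∈ ∅; common: ∅.
  x = 5: f ≡ 0 at y ∈ {1, 5}; g ≡ 0 at y ∈ ∅; common: ∅.
  x = 6: f ≡ 0 at y ∈ {6, 10}; g ≡ 0 at y ∈ ∅; common: ∅.
  x = 7: f ≡ 0 at y ∈ ∅; g ≡ 0 at y ∈ {0, 1, 2, 3, 4, 5, 6, 7, 8, 9, 10}; common: ∅.
  x = 8: f ≡ 0 at y ∈ ∅; g ≡ 0 at y ∈ ∅; common: ∅.
  x = 9: f ≡ 0 at y ∈ {1}; g ≡ 0 at y ∈ ∅; common: ∅.
  x = 10: f ≡ 0 at y ∈ {5, 7}; g ≡ 0 at y ∈ ∅; common: ∅.
Collecting: common zeros = ∅, so the count is 0.
Comparison with the Bézout bound: 0 ≤ 2 = deg(f)·deg(g), as expected for curves with no common component (the affine F_11-count falls short of the bound because intersections may lie at infinity, over extension fields, or carry multiplicity).


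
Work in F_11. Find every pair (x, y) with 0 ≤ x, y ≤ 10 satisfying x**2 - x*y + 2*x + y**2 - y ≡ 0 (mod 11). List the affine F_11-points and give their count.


Affine F_11-points: {(0, 0), (0, 1), (1, 4), (1, 9), (3, 2), (6, 9), (8, 2), (8, 7), (9, 0), (9, 10), (10, 1), (10, 10)}; count = 12.

For each of the 121 pairs (x, y) ∈ F_11², evaluate f(x, y) mod 11. Record the zeros.
  x = 0: [0↦0, 1↦0, 2↦2, 3↦6, 4↦1, 5↦9, 6↦8, 7↦9, 8↦1, 9↦6, 10↦2]  zeros at y ∈ {0, 1}
  x = 1: [0↦3, 1↦2, 2↦3, 3↦6, 4↦0, 5↦7, 6↦5, 7↦5, 8↦7, 9↦0, 10↦6]  zeros at y ∈ {4, 9}
  x = 2: [0↦8, 1↦6, 2↦6, 3↦8, 4↦1, 5↦7, 6↦4, 7↦3, 8↦4, 9↦7, 10↦1]  zeros at y ∈ ∅
  x = 3: [0↦4, 1↦1, 2↦0, 3↦1, 4↦4, 5↦9, 6↦5, 7↦3, 8↦3, 9↦5, 10↦9]  zeros at y ∈ {2}
  x = 4: [0↦2, 1↦9, 2↦7, 3↦7, 4↦9, 5↦2, 6↦8, 7↦5, 8↦4, 9↦5, 10↦8]  zeros at y ∈ ∅
  x = 5: [0↦2, 1↦8, 2↦5, 3↦4, 4↦5, 5↦8, 6↦2, 7↦9, 8↦7, 9↦7, 10↦9]  zeros at y ∈ ∅
  x = 6: [0↦4, 1↦9, 2↦5, 3↦3, 4↦3, 5↦5, 6↦9, 7↦4, 8↦1, 9↦0, 10↦1]  zeros at y ∈ {9}
  x = 7: [0↦8, 1↦1, 2↦7, 3↦4, 4↦3, 5↦4, 6↦7, 7↦1, 8↦8, 9↦6, 10↦6]  zeros at y ∈ ∅
  x = 8: [0↦3, 1↦6, 2↦0, 3↦7, 4↦5, 5↦5, 6↦7, 7↦0, 8↦6, 9↦3, 10↦2]  zeros at y ∈ {2, 7}
  x = 9: [0↦0, 1↦2, 2↦6, 3↦1, 4↦9, 5↦8, 6↦9, 7↦1, 8↦6, 9↦2, 10↦0]  zeros at y ∈ {0, 10}
  x = 10: [0↦10, 1↦0, 2↦3, 3↦8, 4↦4, 5↦2, 6↦2, 7↦4, 8↦8, 9↦3, 10↦0]  zeros at y ∈ {1, 10}
Collecting zeros: affine points = {(0, 0), (0, 1), (1, 4), (1, 9), (3, 2), (6, 9), (8, 2), (8, 7), (9, 0), (9, 10), (10, 1), (10, 10)}.
Total count |C(F_11)_aff| = 12.


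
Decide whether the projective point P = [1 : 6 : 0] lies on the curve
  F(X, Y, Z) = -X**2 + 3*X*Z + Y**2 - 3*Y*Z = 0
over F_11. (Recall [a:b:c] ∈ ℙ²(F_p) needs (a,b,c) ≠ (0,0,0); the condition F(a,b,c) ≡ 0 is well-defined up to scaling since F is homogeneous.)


F(1,6,0) ≡ 2 (mod 11); P is NOT on the curve.

Evaluate F(1, 6, 0) term-by-term (mod 11).
  -X**2 ↦ -1·1·1·1 = -1
  3*X*Z ↦ 3·1·1·0 = 0
  Y**2 ↦ 1·1·36·1 = 36
  -3*Y*Z ↦ -3·1·6·0 = 0
Sum: F(1, 6, 0) = (-1) + (0) + (36) + (0) = 35.
Reducing mod 11: 35 ≡ 2 (mod 11).
Since F(a, b, c) ≡ 2 ≠ 0 (mod 11), P does NOT lie on the curve.


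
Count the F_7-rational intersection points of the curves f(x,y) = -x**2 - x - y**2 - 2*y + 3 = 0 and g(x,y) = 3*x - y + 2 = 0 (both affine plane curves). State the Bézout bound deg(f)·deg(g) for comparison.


Common zeros: {(5, 3)}; count = 1; Bézout bound = 2.

deg(f) = 2, deg(g) = 1, so Bézout bound = 2.
Scan x ∈ F_7. For each x, list the y ∈ F_7 with f(x, y) ≡ 0 and those with g(x, y) ≡ 0 (mod 7); the common zeros in that column are the intersection.
  x = 0: f ≡ 0 at y ∈ {1, 4}; g ≡ 0 at y ∈ {2}; common: ∅.
  x = 1: f ≡ 0 at y ∈ {2, 3}; g ≡ 0 at y ∈ {5}; common: ∅.
  x = 2: f ≡ 0 at y ∈ ∅; g ≡ 0 at y ∈ {1}; common: ∅.
  x = 3: f ≡ 0 at y ∈ ∅; g ≡ 0 at y ∈ {4}; common: ∅.
  x = 4: f ≡ 0 at y ∈ ∅; g ≡ 0 at y ∈ {0}; common: ∅.
  x = 5: f ≡ 0 at y ∈ {2, 3}; g ≡ 0 at y ∈ {3}; common: {3}.
  x = 6: f ≡ 0 at y ∈ {1, 4}; g ≡ 0 at y ∈ {6}; common: ∅.
Collecting: common zeros = {(5, 3)}, so the count is 1.
Comparison with the Bézout bound: 1 ≤ 2 = deg(f)·deg(g), as expected for curves with no common component (the affine F_7-count falls short of the bound because intersections may lie at infinity, over extension fields, or carry multiplicity).


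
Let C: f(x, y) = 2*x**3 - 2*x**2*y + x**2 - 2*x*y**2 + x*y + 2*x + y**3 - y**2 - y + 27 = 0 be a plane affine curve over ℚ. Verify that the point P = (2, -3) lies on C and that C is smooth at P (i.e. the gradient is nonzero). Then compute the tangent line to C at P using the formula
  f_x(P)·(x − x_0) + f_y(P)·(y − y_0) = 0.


Tangent line at P: 33*x + 50*y + 84 = 0.

Step 1: f(2, -3) = 0, so P lies on C.
Step 2: partial derivatives
  f_x(x, y) = 6*x**2 - 4*x*y + 2*x - 2*y**2 + y + 2, f_y(x, y) = -2*x**2 - 4*x*y + x + 3*y**2 - 2*y - 1.
  f_x(P) = 33, f_y(P) = 50 (gradient nonzero, so P is smooth).
Step 3: tangent line at P: 33·(x − 2) + 50·(y − -3) = 0.
Expanding: 33*x + 50*y + 84 = 0.
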